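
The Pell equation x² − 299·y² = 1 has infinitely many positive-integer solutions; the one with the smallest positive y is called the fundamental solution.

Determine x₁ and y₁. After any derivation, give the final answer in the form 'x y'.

415 24

[17; 3,2,3,34] for √299; ℓ=4 ⇒ convergent index 3
a_0=17:  p_0=17·1+0=17,  q_0=17·0+1=1
…
a_2=2:  p_2=2·52+17=121,  q_2=2·3+1=7
a_3=3:  p_3=3·121+52=415,  q_3=3·7+3=24
→ (415, 24).  Check: 415²=172225, 299·24²=172224, difference 1.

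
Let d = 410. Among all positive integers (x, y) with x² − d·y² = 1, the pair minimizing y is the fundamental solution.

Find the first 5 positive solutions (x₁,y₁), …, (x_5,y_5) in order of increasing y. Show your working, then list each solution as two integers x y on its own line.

81 4
13121 648
2125521 104972
344321281 17004816
55777922001 2754675220

[20; 4,40] for √410; ℓ=2 ⇒ convergent index 1
i=0: a=20 ⇒ p=20, q=1
i=1: a=4 ⇒ p=81, q=4
fundamental: x₁=81, y₁=4  (since 6561 − 410·16 = 1)
k=2:  x_2 = 81·81+410·4·4 = 13121,  y_2 = 81·4+4·81 = 648
k=3:  x_3 = 81·13121+410·4·648 = 2125521,  y_3 = 81·648+4·13121 = 104972
k=4:  x_4 = 81·2125521+410·4·104972 = 344321281,  y_4 = 81·104972+4·2125521 = 17004816
k=5:  x_5 = 81·344321281+410·4·17004816 = 55777922001,  y_5 = 81·17004816+4·344321281 = 2754675220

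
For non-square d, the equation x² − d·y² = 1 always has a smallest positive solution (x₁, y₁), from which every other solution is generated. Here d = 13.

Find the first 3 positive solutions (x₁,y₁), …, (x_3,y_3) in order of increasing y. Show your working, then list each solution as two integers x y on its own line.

649 180
842401 233640
1093435849 303264540

√13 → a₀=3, period (1,1,1,1,6); ℓ=5 odd so k=9
k=0  a_k=3  p_k/q_k = 3/1
…
k=2  a_k=1  p_k/q_k = 7/2
k=3  a_k=1  p_k/q_k = 11/3
k=4  a_k=1  p_k/q_k = 18/5
k=5  a_k=6  p_k/q_k = 119/33
…
k=7  a_k=1  p_k/q_k = 256/71
k=8  a_k=1  p_k/q_k = 393/109
k=9  a_k=1  p_k/q_k = 649/180
(x₁, y₁) = (649, 180);  649² − 13·180² = 1 ✓
(x_2, y_2) = (649·649 + 13·180·180, 649·180 + 180·649) = (842401, 233640)
(x_3, y_3) = (649·842401 + 13·180·233640, 649·233640 + 180·842401) = (1093435849, 303264540)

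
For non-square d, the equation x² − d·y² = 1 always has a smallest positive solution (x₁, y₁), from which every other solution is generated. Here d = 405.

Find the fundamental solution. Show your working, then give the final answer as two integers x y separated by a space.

√405 = [20; 8,40, …], period ℓ=2 (even) → k=1
a_0=20:  p_0=20·1+0=20,  q_0=20·0+1=1
a_1=8:  p_1=8·20+1=161,  q_1=8·1+0=8
(x₁, y₁) = (161, 8);  161² − 405·8² = 1 ✓

161 8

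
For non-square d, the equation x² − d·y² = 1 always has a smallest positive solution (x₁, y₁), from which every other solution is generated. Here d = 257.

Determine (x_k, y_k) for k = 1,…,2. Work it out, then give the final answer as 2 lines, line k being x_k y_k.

513 32
526337 32832

√257 → a₀=16, period (32); ℓ=1 odd so k=1
i=0: a=16 ⇒ p=16, q=1
i=1: a=32 ⇒ p=513, q=32
→ (513, 32).  Check: 513²=263169, 257·32²=263168, difference 1.
(513+32√257)^2 = 526337 + 32832√257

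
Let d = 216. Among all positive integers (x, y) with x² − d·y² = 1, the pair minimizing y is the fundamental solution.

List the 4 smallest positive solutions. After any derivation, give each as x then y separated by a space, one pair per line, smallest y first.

485 33
470449 32010
456335045 31049667
442644523201 30118144980

d=216: √d = [14; 1,2,3,2,1,28] (ℓ=6, even), read p_5/q_5
k=0  a_k=14  p_k/q_k = 14/1
k=1  a_k=1  p_k/q_k = 15/1
…
k=4  a_k=2  p_k/q_k = 338/23
k=5  a_k=1  p_k/q_k = 485/33
fundamental: x₁=485, y₁=33  (since 235225 − 216·1089 = 1)
(485+33√216)^2 = 470449 + 32010√216
(485+33√216)^3 = 456335045 + 31049667√216
(485+33√216)^4 = 442644523201 + 30118144980√216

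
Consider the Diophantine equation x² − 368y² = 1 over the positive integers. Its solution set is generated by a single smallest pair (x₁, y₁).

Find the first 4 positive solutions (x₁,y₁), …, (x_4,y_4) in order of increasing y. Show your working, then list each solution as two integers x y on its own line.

1151 60
2649601 138120
6099380351 317952180
14040770918401 731925780240

[19; 5,2,5,38] for √368; ℓ=4 ⇒ convergent index 3
k=0  a_k=19  p_k/q_k = 19/1
…
k=2  a_k=2  p_k/q_k = 211/11
k=3  a_k=5  p_k/q_k = 1151/60
→ (1151, 60).  Check: 1151²=1324801, 368·60²=1324800, difference 1.
(x_2, y_2) = (1151·1151 + 368·60·60, 1151·60 + 60·1151) = (2649601, 138120)
(x_3, y_3) = (1151·2649601 + 368·60·138120, 1151·138120 + 60·2649601) = (6099380351, 317952180)
(x_4, y_4) = (1151·6099380351 + 368·60·317952180, 1151·317952180 + 60·6099380351) = (14040770918401, 731925780240)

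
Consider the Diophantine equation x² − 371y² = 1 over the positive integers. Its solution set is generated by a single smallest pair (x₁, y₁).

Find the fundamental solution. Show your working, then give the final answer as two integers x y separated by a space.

1695 88

√371 = [19; 3,1,4,1,3,38, …], period ℓ=6 (even) → k=5
step 0: (19, 1)  from 19·(1,0) + (0,1)
…
step 4: (443, 23)  from 1·(366,19) + (77,4)
step 5: (1695, 88)  from 3·(443,23) + (366,19)
fundamental: x₁=1695, y₁=88  (since 2873025 − 371·7744 = 1)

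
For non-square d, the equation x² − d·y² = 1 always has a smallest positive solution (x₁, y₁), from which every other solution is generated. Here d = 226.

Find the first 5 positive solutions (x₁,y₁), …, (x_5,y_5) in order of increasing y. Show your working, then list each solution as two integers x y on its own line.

√226 = [15; 30, …], period ℓ=1 (odd) → k=1
i=0: a=15 ⇒ p=15, q=1
i=1: a=30 ⇒ p=451, q=30
(x₁, y₁) = (451, 30);  451² − 226·30² = 1 ✓
n=2: (451,30)∘(451,30) = (451·451+226·30·30, 451·30+30·451) = (406801,27060)
n=3: (406801,27060)∘(451,30) = (451·406801+226·30·27060, 451·27060+30·406801) = (366934051,24408090)
n=4: (366934051,24408090)∘(451,30) = (451·366934051+226·30·24408090, 451·24408090+30·366934051) = (330974107201,22016070120)
n=5: (330974107201,22016070120)∘(451,30) = (451·330974107201+226·30·22016070120, 451·22016070120+30·330974107201) = (298538277761251,19858470840150)

451 30
406801 27060
366934051 24408090
330974107201 22016070120
298538277761251 19858470840150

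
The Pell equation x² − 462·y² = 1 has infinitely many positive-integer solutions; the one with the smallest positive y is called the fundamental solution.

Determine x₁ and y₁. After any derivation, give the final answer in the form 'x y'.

43 2

√462 → a₀=21, period (2,42); ℓ=2 even so k=1
i=0: a=21 ⇒ p=21, q=1
i=1: a=2 ⇒ p=43, q=2
→ (43, 2).  Check: 43²=1849, 462·2²=1848, difference 1.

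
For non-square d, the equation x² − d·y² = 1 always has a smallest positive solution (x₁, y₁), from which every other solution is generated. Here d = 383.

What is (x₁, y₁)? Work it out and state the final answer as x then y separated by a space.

[19; 1,1,3,19,3,1,1,38] for √383; ℓ=8 ⇒ convergent index 7
a_0=19:  p_0=19·1+0=19,  q_0=19·0+1=1
…
a_4=19:  p_4=19·137+39=2642,  q_4=19·7+2=135
a_5=3:  p_5=3·2642+137=8063,  q_5=3·135+7=412
a_6=1:  p_6=1·8063+2642=10705,  q_6=1·412+135=547
a_7=1:  p_7=1·10705+8063=18768,  q_7=1·547+412=959
(x₁, y₁) = (18768, 959);  18768² − 383·959² = 1 ✓

18768 959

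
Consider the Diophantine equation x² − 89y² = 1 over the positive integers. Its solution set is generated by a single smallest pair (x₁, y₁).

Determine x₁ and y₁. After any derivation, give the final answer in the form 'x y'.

d=89: √d = [9; 2,3,3,2,18] (ℓ=5, odd), read p_9/q_9
a_0=9:  p_0=9·1+0=9,  q_0=9·0+1=1
a_1=2:  p_1=2·9+1=19,  q_1=2·1+0=2
a_2=3:  p_2=3·19+9=66,  q_2=3·2+1=7
…
a_4=2:  p_4=2·217+66=500,  q_4=2·23+7=53
…
a_8=3:  p_8=3·66019+18934=216991,  q_8=3·6998+2007=23001
a_9=2:  p_9=2·216991+66019=500001,  q_9=2·23001+6998=53000
→ (500001, 53000).  Check: 500001²=250001000001, 89·53000²=250001000000, difference 1.

500001 53000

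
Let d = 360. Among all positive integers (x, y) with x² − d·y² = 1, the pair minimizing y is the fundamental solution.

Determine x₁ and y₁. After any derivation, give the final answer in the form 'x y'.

√360 = [18; 1,36, …], period ℓ=2 (even) → k=1
i=0: a=18 ⇒ p=18, q=1
i=1: a=1 ⇒ p=19, q=1
fundamental: x₁=19, y₁=1  (since 361 − 360·1 = 1)

19 1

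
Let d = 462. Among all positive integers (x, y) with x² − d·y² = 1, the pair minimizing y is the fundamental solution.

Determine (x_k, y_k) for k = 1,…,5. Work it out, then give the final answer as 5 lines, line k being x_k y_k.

d=462: √d = [21; 2,42] (ℓ=2, even), read p_1/q_1
i=0: a=21 ⇒ p=21, q=1
i=1: a=2 ⇒ p=43, q=2
(x₁, y₁) = (43, 2);  43² − 462·2² = 1 ✓
k=2:  x_2 = 43·43+462·2·2 = 3697,  y_2 = 43·2+2·43 = 172
k=3:  x_3 = 43·3697+462·2·172 = 317899,  y_3 = 43·172+2·3697 = 14790
k=4:  x_4 = 43·317899+462·2·14790 = 27335617,  y_4 = 43·14790+2·317899 = 1271768
k=5:  x_5 = 43·27335617+462·2·1271768 = 2350545163,  y_5 = 43·1271768+2·27335617 = 109357258

43 2
3697 172
317899 14790
27335617 1271768
2350545163 109357258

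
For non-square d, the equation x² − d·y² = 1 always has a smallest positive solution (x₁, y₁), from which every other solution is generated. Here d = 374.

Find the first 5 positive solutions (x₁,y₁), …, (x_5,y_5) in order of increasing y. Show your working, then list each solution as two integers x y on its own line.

3365 174
22646449 1171020
152410598405 7880964426
1025723304619201 53038889415960
6903117687676624325 356951717888446374

√374 = [19; 2,1,18,1,2,38, …], period ℓ=6 (even) → k=5
step 0: (19, 1)  from 19·(1,0) + (0,1)
step 1: (39, 2)  from 2·(19,1) + (1,0)
step 2: (58, 3)  from 1·(39,2) + (19,1)
step 3: (1083, 56)  from 18·(58,3) + (39,2)
step 4: (1141, 59)  from 1·(1083,56) + (58,3)
step 5: (3365, 174)  from 2·(1141,59) + (1083,56)
→ (3365, 174).  Check: 3365²=11323225, 374·174²=11323224, difference 1.
k=2:  x_2 = 3365·3365+374·174·174 = 22646449,  y_2 = 3365·174+174·3365 = 1171020
k=3:  x_3 = 3365·22646449+374·174·1171020 = 152410598405,  y_3 = 3365·1171020+174·22646449 = 7880964426
k=4:  x_4 = 3365·152410598405+374·174·7880964426 = 1025723304619201,  y_4 = 3365·7880964426+174·152410598405 = 53038889415960
k=5:  x_5 = 3365·1025723304619201+374·174·53038889415960 = 6903117687676624325,  y_5 = 3365·53038889415960+174·1025723304619201 = 356951717888446374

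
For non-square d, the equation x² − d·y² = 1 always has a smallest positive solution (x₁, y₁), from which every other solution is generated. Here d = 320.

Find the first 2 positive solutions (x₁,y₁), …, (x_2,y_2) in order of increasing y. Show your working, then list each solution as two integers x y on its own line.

161 9
51841 2898

√320 = [17; 1,7,1,34, …], period ℓ=4 (even) → k=3
a_0=17:  p_0=17·1+0=17,  q_0=17·0+1=1
a_1=1:  p_1=1·17+1=18,  q_1=1·1+0=1
a_2=7:  p_2=7·18+17=143,  q_2=7·1+1=8
a_3=1:  p_3=1·143+18=161,  q_3=1·8+1=9
(x₁, y₁) = (161, 9);  161² − 320·9² = 1 ✓
(x_2, y_2) = (161·161 + 320·9·9, 161·9 + 9·161) = (51841, 2898)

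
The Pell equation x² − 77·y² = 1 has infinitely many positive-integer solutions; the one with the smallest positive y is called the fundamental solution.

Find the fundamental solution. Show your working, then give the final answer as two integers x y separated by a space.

351 40

d=77: √d = [8; 1,3,2,3,1,16] (ℓ=6, even), read p_5/q_5
i=0: a=8 ⇒ p=8, q=1
…
i=3: a=2 ⇒ p=79, q=9
i=4: a=3 ⇒ p=272, q=31
i=5: a=1 ⇒ p=351, q=40
(x₁, y₁) = (351, 40);  351² − 77·40² = 1 ✓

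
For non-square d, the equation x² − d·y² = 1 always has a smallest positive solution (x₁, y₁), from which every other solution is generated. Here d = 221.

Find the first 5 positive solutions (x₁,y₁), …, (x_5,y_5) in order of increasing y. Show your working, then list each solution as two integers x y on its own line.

d=221: √d = [14; 1,6,2,6,1,28] (ℓ=6, even), read p_5/q_5
step 0: (14, 1)  from 14·(1,0) + (0,1)
step 1: (15, 1)  from 1·(14,1) + (1,0)
step 2: (104, 7)  from 6·(15,1) + (14,1)
…
step 4: (1442, 97)  from 6·(223,15) + (104,7)
step 5: (1665, 112)  from 1·(1442,97) + (223,15)
→ (1665, 112).  Check: 1665²=2772225, 221·112²=2772224, difference 1.
(1665+112√221)^2 = 5544449 + 372960√221
(1665+112√221)^3 = 18463013505 + 1241956688√221
(1665+112√221)^4 = 61481829427201 + 4135715398080√221
(1665+112√221)^5 = 204734473529565825 + 13771931033649712√221

1665 112
5544449 372960
18463013505 1241956688
61481829427201 4135715398080
204734473529565825 13771931033649712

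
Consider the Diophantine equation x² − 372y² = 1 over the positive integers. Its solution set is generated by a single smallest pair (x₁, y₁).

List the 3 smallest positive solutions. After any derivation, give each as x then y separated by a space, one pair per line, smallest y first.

12151 630
295293601 15310260
7176225079351 372069937890

d=372: √d = [19; 3,2,12,2,3,38] (ℓ=6, even), read p_5/q_5
a_0=19:  p_0=19·1+0=19,  q_0=19·0+1=1
a_1=3:  p_1=3·19+1=58,  q_1=3·1+0=3
…
a_4=2:  p_4=2·1678+135=3491,  q_4=2·87+7=181
a_5=3:  p_5=3·3491+1678=12151,  q_5=3·181+87=630
(x₁, y₁) = (12151, 630);  12151² − 372·630² = 1 ✓
n=2: (12151,630)∘(12151,630) = (12151·12151+372·630·630, 12151·630+630·12151) = (295293601,15310260)
n=3: (295293601,15310260)∘(12151,630) = (12151·295293601+372·630·15310260, 12151·15310260+630·295293601) = (7176225079351,372069937890)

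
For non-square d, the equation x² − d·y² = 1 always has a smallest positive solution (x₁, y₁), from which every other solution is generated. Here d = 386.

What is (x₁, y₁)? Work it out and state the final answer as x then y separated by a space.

111555 5678

√386 → a₀=19, period (1,1,1,4,1,18,1,4,1,1,1,38); ℓ=12 even so k=11
a_0=19:  p_0=19·1+0=19,  q_0=19·0+1=1
a_1=1:  p_1=1·19+1=20,  q_1=1·1+0=1
a_2=1:  p_2=1·20+19=39,  q_2=1·1+1=2
a_3=1:  p_3=1·39+20=59,  q_3=1·2+1=3
a_4=4:  p_4=4·59+39=275,  q_4=4·3+2=14
…
a_6=18:  p_6=18·334+275=6287,  q_6=18·17+14=320
a_7=1:  p_7=1·6287+334=6621,  q_7=1·320+17=337
a_8=4:  p_8=4·6621+6287=32771,  q_8=4·337+320=1668
a_9=1:  p_9=1·32771+6621=39392,  q_9=1·1668+337=2005
a_10=1:  p_10=1·39392+32771=72163,  q_10=1·2005+1668=3673
a_11=1:  p_11=1·72163+39392=111555,  q_11=1·3673+2005=5678
(x₁, y₁) = (111555, 5678);  111555² − 386·5678² = 1 ✓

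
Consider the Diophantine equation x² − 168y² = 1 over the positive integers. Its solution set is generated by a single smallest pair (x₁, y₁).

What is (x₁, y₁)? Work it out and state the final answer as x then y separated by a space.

d=168: √d = [12; 1,24] (ℓ=2, even), read p_1/q_1
step 0: (12, 1)  from 12·(1,0) + (0,1)
step 1: (13, 1)  from 1·(12,1) + (1,0)
(x₁, y₁) = (13, 1);  13² − 168·1² = 1 ✓

13 1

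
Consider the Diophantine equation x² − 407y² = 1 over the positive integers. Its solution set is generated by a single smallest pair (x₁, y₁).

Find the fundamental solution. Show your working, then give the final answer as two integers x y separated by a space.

√407 → a₀=20, period (5,1,2,1,5,40); ℓ=6 even so k=5
i=0: a=20 ⇒ p=20, q=1
…
i=2: a=1 ⇒ p=121, q=6
i=3: a=2 ⇒ p=343, q=17
i=4: a=1 ⇒ p=464, q=23
i=5: a=5 ⇒ p=2663, q=132
(x₁, y₁) = (2663, 132);  2663² − 407·132² = 1 ✓

2663 132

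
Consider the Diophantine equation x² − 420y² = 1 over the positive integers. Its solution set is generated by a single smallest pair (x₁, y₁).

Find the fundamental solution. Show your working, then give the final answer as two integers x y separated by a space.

[20; 2,40] for √420; ℓ=2 ⇒ convergent index 1
i=0: a=20 ⇒ p=20, q=1
i=1: a=2 ⇒ p=41, q=2
→ (41, 2).  Check: 41²=1681, 420·2²=1680, difference 1.

41 2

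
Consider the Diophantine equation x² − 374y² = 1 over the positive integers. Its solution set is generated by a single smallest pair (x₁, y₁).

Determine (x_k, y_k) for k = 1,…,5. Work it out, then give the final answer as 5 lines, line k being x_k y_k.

d=374: √d = [19; 2,1,18,1,2,38] (ℓ=6, even), read p_5/q_5
i=0: a=19 ⇒ p=19, q=1
…
i=2: a=1 ⇒ p=58, q=3
i=3: a=18 ⇒ p=1083, q=56
i=4: a=1 ⇒ p=1141, q=59
i=5: a=2 ⇒ p=3365, q=174
fundamental: x₁=3365, y₁=174  (since 11323225 − 374·30276 = 1)
k=2:  x_2 = 3365·3365+374·174·174 = 22646449,  y_2 = 3365·174+174·3365 = 1171020
k=3:  x_3 = 3365·22646449+374·174·1171020 = 152410598405,  y_3 = 3365·1171020+174·22646449 = 7880964426
k=4:  x_4 = 3365·152410598405+374·174·7880964426 = 1025723304619201,  y_4 = 3365·7880964426+174·152410598405 = 53038889415960
k=5:  x_5 = 3365·1025723304619201+374·174·53038889415960 = 6903117687676624325,  y_5 = 3365·53038889415960+174·1025723304619201 = 356951717888446374

3365 174
22646449 1171020
152410598405 7880964426
1025723304619201 53038889415960
6903117687676624325 356951717888446374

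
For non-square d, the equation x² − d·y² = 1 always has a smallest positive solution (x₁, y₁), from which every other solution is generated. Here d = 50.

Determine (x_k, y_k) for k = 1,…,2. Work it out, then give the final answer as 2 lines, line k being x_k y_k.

√50 = [7; 14, …], period ℓ=1 (odd) → k=1
a_0=7:  p_0=7·1+0=7,  q_0=7·0+1=1
a_1=14:  p_1=14·7+1=99,  q_1=14·1+0=14
(x₁, y₁) = (99, 14);  99² − 50·14² = 1 ✓
(99+14√50)^2 = 19601 + 2772√50

99 14
19601 2772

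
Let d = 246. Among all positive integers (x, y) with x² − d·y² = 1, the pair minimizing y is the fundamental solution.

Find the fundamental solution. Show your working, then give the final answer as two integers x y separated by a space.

88805 5662

√246 → a₀=15, period (1,2,5,1,14,1,5,2,1,30); ℓ=10 even so k=9
a_0=15:  p_0=15·1+0=15,  q_0=15·0+1=1
a_1=1:  p_1=1·15+1=16,  q_1=1·1+0=1
a_2=2:  p_2=2·16+15=47,  q_2=2·1+1=3
…
a_4=1:  p_4=1·251+47=298,  q_4=1·16+3=19
a_5=14:  p_5=14·298+251=4423,  q_5=14·19+16=282
a_6=1:  p_6=1·4423+298=4721,  q_6=1·282+19=301
…
a_8=2:  p_8=2·28028+4721=60777,  q_8=2·1787+301=3875
a_9=1:  p_9=1·60777+28028=88805,  q_9=1·3875+1787=5662
(x₁, y₁) = (88805, 5662);  88805² − 246·5662² = 1 ✓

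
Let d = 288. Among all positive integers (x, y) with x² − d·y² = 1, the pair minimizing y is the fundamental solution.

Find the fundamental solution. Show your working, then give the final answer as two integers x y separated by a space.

17 1

√288 = [16; 1,32, …], period ℓ=2 (even) → k=1
i=0: a=16 ⇒ p=16, q=1
i=1: a=1 ⇒ p=17, q=1
(x₁, y₁) = (17, 1);  17² − 288·1² = 1 ✓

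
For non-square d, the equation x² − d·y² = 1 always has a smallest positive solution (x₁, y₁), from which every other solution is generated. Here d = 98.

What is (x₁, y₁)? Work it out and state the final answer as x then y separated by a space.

99 10

[9; 1,8,1,18] for √98; ℓ=4 ⇒ convergent index 3
k=0  a_k=9  p_k/q_k = 9/1
…
k=2  a_k=8  p_k/q_k = 89/9
k=3  a_k=1  p_k/q_k = 99/10
(x₁, y₁) = (99, 10);  99² − 98·10² = 1 ✓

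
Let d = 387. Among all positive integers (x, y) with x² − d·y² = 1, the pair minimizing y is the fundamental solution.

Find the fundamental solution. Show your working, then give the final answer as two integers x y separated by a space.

3482 177

√387 = [19; 1,2,19,2,1,38, …], period ℓ=6 (even) → k=5
k=0  a_k=19  p_k/q_k = 19/1
…
k=4  a_k=2  p_k/q_k = 2341/119
k=5  a_k=1  p_k/q_k = 3482/177
fundamental: x₁=3482, y₁=177  (since 12124324 − 387·31329 = 1)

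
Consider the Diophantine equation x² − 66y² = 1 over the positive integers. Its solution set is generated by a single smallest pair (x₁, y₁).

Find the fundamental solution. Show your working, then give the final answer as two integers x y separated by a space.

65 8

√66 = [8; 8,16, …], period ℓ=2 (even) → k=1
i=0: a=8 ⇒ p=8, q=1
i=1: a=8 ⇒ p=65, q=8
fundamental: x₁=65, y₁=8  (since 4225 − 66·64 = 1)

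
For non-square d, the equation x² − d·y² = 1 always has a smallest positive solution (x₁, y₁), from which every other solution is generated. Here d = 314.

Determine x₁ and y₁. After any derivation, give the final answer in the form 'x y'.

392499 22150

d=314: √d = [17; 1,2,1,1,2,1,34] (ℓ=7, odd), read p_13/q_13
i=0: a=17 ⇒ p=17, q=1
i=1: a=1 ⇒ p=18, q=1
i=2: a=2 ⇒ p=53, q=3
i=3: a=1 ⇒ p=71, q=4
…
i=8: a=1 ⇒ p=15824, q=893
…
i=10: a=1 ⇒ p=62853, q=3547
…
i=12: a=2 ⇒ p=282617, q=15949
i=13: a=1 ⇒ p=392499, q=22150
fundamental: x₁=392499, y₁=22150  (since 154055465001 − 314·490622500 = 1)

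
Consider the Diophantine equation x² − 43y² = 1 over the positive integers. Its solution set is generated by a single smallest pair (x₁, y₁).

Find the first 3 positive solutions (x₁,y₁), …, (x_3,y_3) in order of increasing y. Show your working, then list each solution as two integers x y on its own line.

√43 → a₀=6, period (1,1,3,1,5,1,3,1,1,12); ℓ=10 even so k=9
i=0: a=6 ⇒ p=6, q=1
…
i=2: a=1 ⇒ p=13, q=2
i=3: a=3 ⇒ p=46, q=7
i=4: a=1 ⇒ p=59, q=9
i=5: a=5 ⇒ p=341, q=52
i=6: a=1 ⇒ p=400, q=61
i=7: a=3 ⇒ p=1541, q=235
i=8: a=1 ⇒ p=1941, q=296
i=9: a=1 ⇒ p=3482, q=531
→ (3482, 531).  Check: 3482²=12124324, 43·531²=12124323, difference 1.
k=2:  x_2 = 3482·3482+43·531·531 = 24248647,  y_2 = 3482·531+531·3482 = 3697884
k=3:  x_3 = 3482·24248647+43·531·3697884 = 168867574226,  y_3 = 3482·3697884+531·24248647 = 25752063645

3482 531
24248647 3697884
168867574226 25752063645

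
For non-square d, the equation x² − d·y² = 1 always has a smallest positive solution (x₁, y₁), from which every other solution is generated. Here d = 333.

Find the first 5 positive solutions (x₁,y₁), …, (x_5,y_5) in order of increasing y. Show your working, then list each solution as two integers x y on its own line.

73 4
10657 584
1555849 85260
227143297 12447376
33161365513 1817231636

[18; 4,36] for √333; ℓ=2 ⇒ convergent index 1
k=0  a_k=18  p_k/q_k = 18/1
k=1  a_k=4  p_k/q_k = 73/4
fundamental: x₁=73, y₁=4  (since 5329 − 333·16 = 1)
(x_2, y_2) = (73·73 + 333·4·4, 73·4 + 4·73) = (10657, 584)
(x_3, y_3) = (73·10657 + 333·4·584, 73·584 + 4·10657) = (1555849, 85260)
(x_4, y_4) = (73·1555849 + 333·4·85260, 73·85260 + 4·1555849) = (227143297, 12447376)
(x_5, y_5) = (73·227143297 + 333·4·12447376, 73·12447376 + 4·227143297) = (33161365513, 1817231636)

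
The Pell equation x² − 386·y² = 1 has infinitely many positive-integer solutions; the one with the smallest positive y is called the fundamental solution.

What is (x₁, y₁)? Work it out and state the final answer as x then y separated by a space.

111555 5678

√386 = [19; 1,1,1,4,1,18,1,4,1,1,1,38, …], period ℓ=12 (even) → k=11
step 0: (19, 1)  from 19·(1,0) + (0,1)
…
step 2: (39, 2)  from 1·(20,1) + (19,1)
…
step 4: (275, 14)  from 4·(59,3) + (39,2)
step 5: (334, 17)  from 1·(275,14) + (59,3)
step 6: (6287, 320)  from 18·(334,17) + (275,14)
…
step 8: (32771, 1668)  from 4·(6621,337) + (6287,320)
step 9: (39392, 2005)  from 1·(32771,1668) + (6621,337)
step 10: (72163, 3673)  from 1·(39392,2005) + (32771,1668)
step 11: (111555, 5678)  from 1·(72163,3673) + (39392,2005)
(x₁, y₁) = (111555, 5678);  111555² − 386·5678² = 1 ✓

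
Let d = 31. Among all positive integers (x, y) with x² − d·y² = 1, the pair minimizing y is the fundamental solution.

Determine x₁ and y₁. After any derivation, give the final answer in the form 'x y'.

1520 273

√31 → a₀=5, period (1,1,3,5,3,1,1,10); ℓ=8 even so k=7
i=0: a=5 ⇒ p=5, q=1
i=1: a=1 ⇒ p=6, q=1
i=2: a=1 ⇒ p=11, q=2
i=3: a=3 ⇒ p=39, q=7
i=4: a=5 ⇒ p=206, q=37
…
i=6: a=1 ⇒ p=863, q=155
i=7: a=1 ⇒ p=1520, q=273
(x₁, y₁) = (1520, 273);  1520² − 31·273² = 1 ✓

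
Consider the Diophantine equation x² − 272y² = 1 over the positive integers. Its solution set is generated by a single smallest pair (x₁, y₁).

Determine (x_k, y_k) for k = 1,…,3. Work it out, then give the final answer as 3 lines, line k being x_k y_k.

√272 → a₀=16, period (2,32); ℓ=2 even so k=1
step 0: (16, 1)  from 16·(1,0) + (0,1)
step 1: (33, 2)  from 2·(16,1) + (1,0)
fundamental: x₁=33, y₁=2  (since 1089 − 272·4 = 1)
k=2:  x_2 = 33·33+272·2·2 = 2177,  y_2 = 33·2+2·33 = 132
k=3:  x_3 = 33·2177+272·2·132 = 143649,  y_3 = 33·132+2·2177 = 8710

33 2
2177 132
143649 8710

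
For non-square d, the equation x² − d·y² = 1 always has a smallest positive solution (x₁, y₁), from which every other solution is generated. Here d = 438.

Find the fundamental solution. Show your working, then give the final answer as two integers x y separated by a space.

293 14

√438 = [20; 1,12,1,40, …], period ℓ=4 (even) → k=3
i=0: a=20 ⇒ p=20, q=1
…
i=2: a=12 ⇒ p=272, q=13
i=3: a=1 ⇒ p=293, q=14
fundamental: x₁=293, y₁=14  (since 85849 − 438·196 = 1)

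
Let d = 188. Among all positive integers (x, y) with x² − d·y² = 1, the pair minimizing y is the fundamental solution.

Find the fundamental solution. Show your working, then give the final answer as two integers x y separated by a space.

√188 = [13; 1,2,2,6,2,2,1,26, …], period ℓ=8 (even) → k=7
k=0  a_k=13  p_k/q_k = 13/1
k=1  a_k=1  p_k/q_k = 14/1
k=2  a_k=2  p_k/q_k = 41/3
k=3  a_k=2  p_k/q_k = 96/7
k=4  a_k=6  p_k/q_k = 617/45
k=5  a_k=2  p_k/q_k = 1330/97
k=6  a_k=2  p_k/q_k = 3277/239
k=7  a_k=1  p_k/q_k = 4607/336
fundamental: x₁=4607, y₁=336  (since 21224449 − 188·112896 = 1)

4607 336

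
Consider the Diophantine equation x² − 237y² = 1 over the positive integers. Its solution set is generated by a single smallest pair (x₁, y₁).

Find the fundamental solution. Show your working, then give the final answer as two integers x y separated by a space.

228151 14820

√237 → a₀=15, period (2,1,1,7,10,7,1,1,2,30); ℓ=10 even so k=9
a_0=15:  p_0=15·1+0=15,  q_0=15·0+1=1
a_1=2:  p_1=2·15+1=31,  q_1=2·1+0=2
a_2=1:  p_2=1·31+15=46,  q_2=1·2+1=3
a_3=1:  p_3=1·46+31=77,  q_3=1·3+2=5
a_4=7:  p_4=7·77+46=585,  q_4=7·5+3=38
a_5=10:  p_5=10·585+77=5927,  q_5=10·38+5=385
…
a_7=1:  p_7=1·42074+5927=48001,  q_7=1·2733+385=3118
a_8=1:  p_8=1·48001+42074=90075,  q_8=1·3118+2733=5851
a_9=2:  p_9=2·90075+48001=228151,  q_9=2·5851+3118=14820
fundamental: x₁=228151, y₁=14820  (since 52052878801 − 237·219632400 = 1)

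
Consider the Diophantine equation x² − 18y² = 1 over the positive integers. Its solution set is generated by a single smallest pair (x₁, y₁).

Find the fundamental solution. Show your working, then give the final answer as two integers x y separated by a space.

[4; 4,8] for √18; ℓ=2 ⇒ convergent index 1
i=0: a=4 ⇒ p=4, q=1
i=1: a=4 ⇒ p=17, q=4
→ (17, 4).  Check: 17²=289, 18·4²=288, difference 1.

17 4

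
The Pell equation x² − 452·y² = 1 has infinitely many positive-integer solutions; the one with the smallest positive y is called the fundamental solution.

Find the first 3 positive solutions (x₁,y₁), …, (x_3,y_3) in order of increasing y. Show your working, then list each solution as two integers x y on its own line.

[21; 3,1,5,3,10,3,5,1,3,42] for √452; ℓ=10 ⇒ convergent index 9
i=0: a=21 ⇒ p=21, q=1
…
i=2: a=1 ⇒ p=85, q=4
i=3: a=5 ⇒ p=489, q=23
…
i=8: a=1 ⇒ p=313483, q=14745
i=9: a=3 ⇒ p=1204353, q=56648
(x₁, y₁) = (1204353, 56648);  1204353² − 452·56648² = 1 ✓
n=2: (1204353,56648)∘(1204353,56648) = (1204353·1204353+452·56648·56648, 1204353·56648+56648·1204353) = (2900932297217,136448377488)
n=3: (2900932297217,136448377488)∘(1204353,56648) = (1204353·2900932297217+452·56648·136448377488, 1204353·136448377488+56648·2900932297217) = (6987493029899166849,328664025545553880)

1204353 56648
2900932297217 136448377488
6987493029899166849 328664025545553880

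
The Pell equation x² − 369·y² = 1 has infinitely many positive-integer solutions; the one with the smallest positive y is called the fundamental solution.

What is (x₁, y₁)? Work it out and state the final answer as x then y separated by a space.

8396801 437120

√369 → a₀=19, period (4,1,3,2,7,4,7,2,3,1,4,38); ℓ=12 even so k=11
a_0=19:  p_0=19·1+0=19,  q_0=19·0+1=1
a_1=4:  p_1=4·19+1=77,  q_1=4·1+0=4
a_2=1:  p_2=1·77+19=96,  q_2=1·4+1=5
…
a_5=7:  p_5=7·826+365=6147,  q_5=7·43+19=320
…
a_8=2:  p_8=2·184045+25414=393504,  q_8=2·9581+1323=20485
a_9=3:  p_9=3·393504+184045=1364557,  q_9=3·20485+9581=71036
a_10=1:  p_10=1·1364557+393504=1758061,  q_10=1·71036+20485=91521
a_11=4:  p_11=4·1758061+1364557=8396801,  q_11=4·91521+71036=437120
fundamental: x₁=8396801, y₁=437120  (since 70506267033601 − 369·191073894400 = 1)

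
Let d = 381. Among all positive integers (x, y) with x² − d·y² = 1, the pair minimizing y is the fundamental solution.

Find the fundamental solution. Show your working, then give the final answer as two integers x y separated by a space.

√381 = [19; 1,1,12,1,1,38, …], period ℓ=6 (even) → k=5
a_0=19:  p_0=19·1+0=19,  q_0=19·0+1=1
…
a_4=1:  p_4=1·488+39=527,  q_4=1·25+2=27
a_5=1:  p_5=1·527+488=1015,  q_5=1·27+25=52
fundamental: x₁=1015, y₁=52  (since 1030225 − 381·2704 = 1)

1015 52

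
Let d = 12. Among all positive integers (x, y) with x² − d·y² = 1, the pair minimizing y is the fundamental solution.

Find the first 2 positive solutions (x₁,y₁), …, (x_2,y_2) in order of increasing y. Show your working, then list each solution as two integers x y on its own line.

7 2
97 28

√12 = [3; 2,6, …], period ℓ=2 (even) → k=1
i=0: a=3 ⇒ p=3, q=1
i=1: a=2 ⇒ p=7, q=2
(x₁, y₁) = (7, 2);  7² − 12·2² = 1 ✓
n=2: (7,2)∘(7,2) = (7·7+12·2·2, 7·2+2·7) = (97,28)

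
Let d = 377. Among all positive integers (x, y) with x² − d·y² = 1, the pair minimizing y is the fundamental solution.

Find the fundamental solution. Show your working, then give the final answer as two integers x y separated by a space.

233 12

d=377: √d = [19; 2,2,2,38] (ℓ=4, even), read p_3/q_3
i=0: a=19 ⇒ p=19, q=1
i=1: a=2 ⇒ p=39, q=2
i=2: a=2 ⇒ p=97, q=5
i=3: a=2 ⇒ p=233, q=12
→ (233, 12).  Check: 233²=54289, 377·12²=54288, difference 1.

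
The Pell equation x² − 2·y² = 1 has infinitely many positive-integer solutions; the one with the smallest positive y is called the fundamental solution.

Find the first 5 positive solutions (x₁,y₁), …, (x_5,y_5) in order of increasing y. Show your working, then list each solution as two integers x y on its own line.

3 2
17 12
99 70
577 408
3363 2378

[1; 2] for √2; ℓ=1 ⇒ convergent index 1
a_0=1:  p_0=1·1+0=1,  q_0=1·0+1=1
a_1=2:  p_1=2·1+1=3,  q_1=2·1+0=2
fundamental: x₁=3, y₁=2  (since 9 − 2·4 = 1)
(x_2, y_2) = (3·3 + 2·2·2, 3·2 + 2·3) = (17, 12)
(x_3, y_3) = (3·17 + 2·2·12, 3·12 + 2·17) = (99, 70)
(x_4, y_4) = (3·99 + 2·2·70, 3·70 + 2·99) = (577, 408)
(x_5, y_5) = (3·577 + 2·2·408, 3·408 + 2·577) = (3363, 2378)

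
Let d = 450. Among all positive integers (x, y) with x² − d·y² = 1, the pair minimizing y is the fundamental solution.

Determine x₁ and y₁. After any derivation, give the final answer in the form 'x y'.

√450 → a₀=21, period (4,1,2,4,2,1,4,42); ℓ=8 even so k=7
step 0: (21, 1)  from 21·(1,0) + (0,1)
step 1: (85, 4)  from 4·(21,1) + (1,0)
step 2: (106, 5)  from 1·(85,4) + (21,1)
…
step 6: (4179, 197)  from 1·(2885,136) + (1294,61)
step 7: (19601, 924)  from 4·(4179,197) + (2885,136)
(x₁, y₁) = (19601, 924);  19601² − 450·924² = 1 ✓

19601 924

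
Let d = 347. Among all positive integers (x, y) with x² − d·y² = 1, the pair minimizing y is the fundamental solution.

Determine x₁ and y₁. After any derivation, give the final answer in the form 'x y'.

641602 34443

√347 = [18; 1,1,1,2,4,…,1,1,36, …], period ℓ=14 (even) → k=13
step 0: (18, 1)  from 18·(1,0) + (0,1)
…
step 2: (37, 2)  from 1·(19,1) + (18,1)
…
step 4: (149, 8)  from 2·(56,3) + (37,2)
step 5: (652, 35)  from 4·(149,8) + (56,3)
step 6: (801, 43)  from 1·(652,35) + (149,8)
step 7: (14269, 766)  from 17·(801,43) + (652,35)
…
step 10: (164168, 8813)  from 2·(74549,4002) + (15070,809)
…
step 12: (402885, 21628)  from 1·(238717,12815) + (164168,8813)
step 13: (641602, 34443)  from 1·(402885,21628) + (238717,12815)
fundamental: x₁=641602, y₁=34443  (since 411653126404 − 347·1186320249 = 1)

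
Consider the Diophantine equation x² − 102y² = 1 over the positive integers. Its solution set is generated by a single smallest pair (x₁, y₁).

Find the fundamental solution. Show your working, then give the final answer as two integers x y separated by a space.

[10; 10,20] for √102; ℓ=2 ⇒ convergent index 1
step 0: (10, 1)  from 10·(1,0) + (0,1)
step 1: (101, 10)  from 10·(10,1) + (1,0)
→ (101, 10).  Check: 101²=10201, 102·10²=10200, difference 1.

101 10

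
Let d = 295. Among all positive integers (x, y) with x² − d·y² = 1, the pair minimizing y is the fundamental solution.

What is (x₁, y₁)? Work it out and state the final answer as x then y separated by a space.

√295 → a₀=17, period (5,1,2,3,2,6,2,3,2,1,5,34); ℓ=12 even so k=11
i=0: a=17 ⇒ p=17, q=1
…
i=3: a=2 ⇒ p=292, q=17
i=4: a=3 ⇒ p=979, q=57
…
i=8: a=3 ⇒ p=108103, q=6294
…
i=10: a=1 ⇒ p=355517, q=20699
i=11: a=5 ⇒ p=2024999, q=117900
(x₁, y₁) = (2024999, 117900);  2024999² − 295·117900² = 1 ✓

2024999 117900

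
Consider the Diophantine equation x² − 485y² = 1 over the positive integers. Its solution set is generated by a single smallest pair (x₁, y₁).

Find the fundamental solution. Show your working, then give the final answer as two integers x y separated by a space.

√485 → a₀=22, period (44); ℓ=1 odd so k=1
k=0  a_k=22  p_k/q_k = 22/1
k=1  a_k=44  p_k/q_k = 969/44
(x₁, y₁) = (969, 44);  969² − 485·44² = 1 ✓

969 44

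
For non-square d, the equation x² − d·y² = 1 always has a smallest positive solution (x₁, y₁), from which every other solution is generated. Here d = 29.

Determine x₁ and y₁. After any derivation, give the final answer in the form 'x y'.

√29 = [5; 2,1,1,2,10, …], period ℓ=5 (odd) → k=9
i=0: a=5 ⇒ p=5, q=1
…
i=2: a=1 ⇒ p=16, q=3
i=3: a=1 ⇒ p=27, q=5
i=4: a=2 ⇒ p=70, q=13
…
i=6: a=2 ⇒ p=1524, q=283
i=7: a=1 ⇒ p=2251, q=418
i=8: a=1 ⇒ p=3775, q=701
i=9: a=2 ⇒ p=9801, q=1820
(x₁, y₁) = (9801, 1820);  9801² − 29·1820² = 1 ✓

9801 1820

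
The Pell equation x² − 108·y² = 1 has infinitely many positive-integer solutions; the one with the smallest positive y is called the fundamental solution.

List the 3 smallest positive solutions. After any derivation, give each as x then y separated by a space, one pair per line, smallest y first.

1351 130
3650401 351260
9863382151 949104390

[10; 2,1,1,4,1,1,2,20] for √108; ℓ=8 ⇒ convergent index 7
i=0: a=10 ⇒ p=10, q=1
i=1: a=2 ⇒ p=21, q=2
i=2: a=1 ⇒ p=31, q=3
i=3: a=1 ⇒ p=52, q=5
…
i=6: a=1 ⇒ p=530, q=51
i=7: a=2 ⇒ p=1351, q=130
fundamental: x₁=1351, y₁=130  (since 1825201 − 108·16900 = 1)
(x_2, y_2) = (1351·1351 + 108·130·130, 1351·130 + 130·1351) = (3650401, 351260)
(x_3, y_3) = (1351·3650401 + 108·130·351260, 1351·351260 + 130·3650401) = (9863382151, 949104390)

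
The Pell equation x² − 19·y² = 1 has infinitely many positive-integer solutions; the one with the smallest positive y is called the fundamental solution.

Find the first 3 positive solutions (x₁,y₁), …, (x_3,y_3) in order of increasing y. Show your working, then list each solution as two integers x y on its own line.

170 39
57799 13260
19651490 4508361

[4; 2,1,3,1,2,8] for √19; ℓ=6 ⇒ convergent index 5
step 0: (4, 1)  from 4·(1,0) + (0,1)
…
step 2: (13, 3)  from 1·(9,2) + (4,1)
…
step 4: (61, 14)  from 1·(48,11) + (13,3)
step 5: (170, 39)  from 2·(61,14) + (48,11)
fundamental: x₁=170, y₁=39  (since 28900 − 19·1521 = 1)
(x_2, y_2) = (170·170 + 19·39·39, 170·39 + 39·170) = (57799, 13260)
(x_3, y_3) = (170·57799 + 19·39·13260, 170·13260 + 39·57799) = (19651490, 4508361)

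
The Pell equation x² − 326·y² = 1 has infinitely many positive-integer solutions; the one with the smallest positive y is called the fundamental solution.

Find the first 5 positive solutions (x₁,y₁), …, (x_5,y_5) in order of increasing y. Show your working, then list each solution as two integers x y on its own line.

[18; 18,36] for √326; ℓ=2 ⇒ convergent index 1
step 0: (18, 1)  from 18·(1,0) + (0,1)
step 1: (325, 18)  from 18·(18,1) + (1,0)
→ (325, 18).  Check: 325²=105625, 326·18²=105624, difference 1.
n=2: (325,18)∘(325,18) = (325·325+326·18·18, 325·18+18·325) = (211249,11700)
n=3: (211249,11700)∘(325,18) = (325·211249+326·18·11700, 325·11700+18·211249) = (137311525,7604982)
n=4: (137311525,7604982)∘(325,18) = (325·137311525+326·18·7604982, 325·7604982+18·137311525) = (89252280001,4943226600)
n=5: (89252280001,4943226600)∘(325,18) = (325·89252280001+326·18·4943226600, 325·4943226600+18·89252280001) = (58013844689125,3213089685018)

325 18
211249 11700
137311525 7604982
89252280001 4943226600
58013844689125 3213089685018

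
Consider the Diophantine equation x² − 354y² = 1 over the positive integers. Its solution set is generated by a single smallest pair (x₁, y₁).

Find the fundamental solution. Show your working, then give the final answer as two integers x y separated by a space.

258065 13716

d=354: √d = [18; 1,4,2,2,18,2,2,4,1,36] (ℓ=10, even), read p_9/q_9
i=0: a=18 ⇒ p=18, q=1
i=1: a=1 ⇒ p=19, q=1
i=2: a=4 ⇒ p=94, q=5
…
i=4: a=2 ⇒ p=508, q=27
i=5: a=18 ⇒ p=9351, q=497
…
i=7: a=2 ⇒ p=47771, q=2539
i=8: a=4 ⇒ p=210294, q=11177
i=9: a=1 ⇒ p=258065, q=13716
fundamental: x₁=258065, y₁=13716  (since 66597544225 − 354·188128656 = 1)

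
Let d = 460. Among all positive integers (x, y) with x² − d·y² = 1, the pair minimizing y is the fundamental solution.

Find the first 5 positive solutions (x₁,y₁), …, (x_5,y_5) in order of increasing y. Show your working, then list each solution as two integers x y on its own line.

√460 → a₀=21, period (2,4,3,1,2,10,2,1,3,4,2,42); ℓ=12 even so k=11
k=0  a_k=21  p_k/q_k = 21/1
…
k=6  a_k=10  p_k/q_k = 23335/1088
…
k=10  a_k=4  p_k/q_k = 1135029/52921
k=11  a_k=2  p_k/q_k = 2535751/118230
(x₁, y₁) = (2535751, 118230);  2535751² − 460·118230² = 1 ✓
(2535751+118230√460)^2 = 12860066268001 + 599603681460√460
(2535751+118230√460)^3 = 65219851798297071751 + 3040891269731634690√460
(2535751+118230√460)^4 = 330762608834754335913072001 + 15421886156225925189922920√460
(2535751+118230√460)^5 = 1677463232230609064240018182143751 + 78212126485069051161274736991150√460

2535751 118230
12860066268001 599603681460
65219851798297071751 3040891269731634690
330762608834754335913072001 15421886156225925189922920
1677463232230609064240018182143751 78212126485069051161274736991150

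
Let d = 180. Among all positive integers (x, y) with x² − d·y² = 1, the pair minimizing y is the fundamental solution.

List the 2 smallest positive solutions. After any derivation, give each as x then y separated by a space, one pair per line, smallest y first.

161 12
51841 3864

√180 = [13; 2,2,2,26, …], period ℓ=4 (even) → k=3
k=0  a_k=13  p_k/q_k = 13/1
k=1  a_k=2  p_k/q_k = 27/2
k=2  a_k=2  p_k/q_k = 67/5
k=3  a_k=2  p_k/q_k = 161/12
(x₁, y₁) = (161, 12);  161² − 180·12² = 1 ✓
k=2:  x_2 = 161·161+180·12·12 = 51841,  y_2 = 161·12+12·161 = 3864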